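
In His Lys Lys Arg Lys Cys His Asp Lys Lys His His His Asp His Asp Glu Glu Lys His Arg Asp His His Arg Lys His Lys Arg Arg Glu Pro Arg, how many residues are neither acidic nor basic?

2

Acidic: D, E. Basic: K, R, H. All other residues are neither.
Matching residues: Cys6, Pro32.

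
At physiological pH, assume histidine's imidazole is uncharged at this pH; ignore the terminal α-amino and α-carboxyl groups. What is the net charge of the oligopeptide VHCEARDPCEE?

Near pH 7.4, K and R contribute +1 each, D and E contribute −1 each, and every other side chain (His included, as stated) is uncharged.
Positive (K, R): R6 → +1.
Negative (D, E): E4, D7, E10, E11 → −4.
Net charge = (+1) + (−4) = −3.

-3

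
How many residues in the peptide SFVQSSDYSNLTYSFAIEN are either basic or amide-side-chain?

3

Basic: H, K, R. Amide-side-chain: N, Q.
Basic residues here: none (0).
Amide-side-chain residues here: Q4, N10, N19 (3).
The two groups share no amino acid, so total = 0 + 3 = 3.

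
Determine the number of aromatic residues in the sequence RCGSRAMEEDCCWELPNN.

1

F, W, and Y each carry an aromatic ring on the side chain.
Matching residues: W13.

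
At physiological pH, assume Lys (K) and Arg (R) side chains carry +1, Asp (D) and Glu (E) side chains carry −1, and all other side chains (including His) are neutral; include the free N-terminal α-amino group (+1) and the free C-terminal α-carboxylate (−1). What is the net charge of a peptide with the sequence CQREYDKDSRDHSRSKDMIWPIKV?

Positive (K, R): R3, K7, R10, R14, K16, K23 → +6.
Negative (D, E): E4, D6, D8, D11, D17 → −5.
The N-terminus (+1) and C-terminus (−1) cancel.
Net charge = (+6) + (−5) = +1.

+1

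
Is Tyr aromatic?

Yes

The aromatic amino acids are Phe (F, benzyl), Trp (W, indole), and Tyr (Y, phenol).
Tyrosine is in this group.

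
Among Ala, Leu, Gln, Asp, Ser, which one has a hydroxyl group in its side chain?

The –OH-bearing residues are Ser, Thr (aliphatic alcohols), and Tyr (phenol).
Of the listed options, only Ser belongs to this group.

Ser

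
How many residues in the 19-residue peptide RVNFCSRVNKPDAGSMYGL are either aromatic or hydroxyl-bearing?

Aromatic: F, W, Y. Hydroxyl-bearing: S, T, Y.
Aromatic residues here: F4, Y17 (2).
Hydroxyl-bearing residues here: S6, S15, Y17 (3).
Y is in both groups, so the 1 Y residue must not be double-counted.
Total = 2 + 3 − 1 = 4.

4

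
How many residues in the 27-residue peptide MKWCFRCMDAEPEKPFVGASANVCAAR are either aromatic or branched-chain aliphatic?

Aromatic: F, W, Y. Branched-chain aliphatic: I, L, V.
Aromatic residues here: W3, F5, F16 (3).
Branched-chain aliphatic residues here: V17, V23 (2).
The two groups share no amino acid, so total = 3 + 2 = 5.

5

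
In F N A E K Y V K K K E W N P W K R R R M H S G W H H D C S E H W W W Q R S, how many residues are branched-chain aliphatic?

1

Valine (V), leucine (L), and isoleucine (I) are the branched-chain amino acids.
Matching residues: V7.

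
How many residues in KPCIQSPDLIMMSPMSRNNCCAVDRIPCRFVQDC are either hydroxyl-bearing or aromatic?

4

Hydroxyl-bearing: S, T, Y. Aromatic: F, W, Y.
Hydroxyl-bearing residues here: S6, S13, S16 (3).
Aromatic residues here: F30 (1).
(Y belongs to both groups, but none appear in this sequence.) Total = 3 + 1 = 4.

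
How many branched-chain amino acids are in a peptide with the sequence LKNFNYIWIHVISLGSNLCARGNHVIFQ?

The BCAAs are Val, Leu, and Ile — aliphatic side chains with a branch point.
Matching residues: L1, I7, I9, V11, I12, L14, L18, V25, I26.

9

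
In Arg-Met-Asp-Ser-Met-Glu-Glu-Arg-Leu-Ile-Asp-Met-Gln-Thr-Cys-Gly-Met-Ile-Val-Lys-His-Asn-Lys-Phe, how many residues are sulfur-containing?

5

Only Cys (C) and Met (M) have a sulfur atom in the side chain.
Matching residues: Met2, Met5, Met12, Cys15, Met17.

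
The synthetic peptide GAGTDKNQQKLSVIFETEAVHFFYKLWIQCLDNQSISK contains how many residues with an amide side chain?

6

Asparagine (N) and glutamine (Q) have uncharged amide side chains.
Matching residues: N7, Q8, Q9, Q29, N33, Q34.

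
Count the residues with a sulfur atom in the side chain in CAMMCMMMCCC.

10

The sulfur-bearing residues are cysteine (–SH) and methionine (–S–CH₃).
Matching residues: C1, M3, M4, C5, M6, M7, M8, C9, C10, C11.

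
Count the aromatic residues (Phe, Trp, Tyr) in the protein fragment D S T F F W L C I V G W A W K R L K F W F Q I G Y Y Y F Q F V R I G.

13

Matching residues: F4, F5, W6, W12, W14, F19, W20, F21, Y25, Y26, Y27, F28, F30.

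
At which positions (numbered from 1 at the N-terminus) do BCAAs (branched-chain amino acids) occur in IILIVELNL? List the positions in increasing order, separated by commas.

1, 2, 3, 4, 5, 7, 9

The BCAAs are Val, Leu, and Ile — aliphatic side chains with a branch point.
Matching residues: I1, I2, L3, I4, V5, L7, L9.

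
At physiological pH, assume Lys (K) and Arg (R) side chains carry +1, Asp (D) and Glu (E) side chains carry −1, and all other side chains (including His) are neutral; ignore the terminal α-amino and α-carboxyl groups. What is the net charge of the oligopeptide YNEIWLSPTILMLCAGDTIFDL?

Positive (K, R): none → +0.
Negative (D, E): E3, D17, D21 → −3.
Net charge = (+0) + (−3) = −3.

-3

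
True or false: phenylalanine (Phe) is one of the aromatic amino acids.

True

F, W, and Y each carry an aromatic ring on the side chain.
Phenylalanine is in this group.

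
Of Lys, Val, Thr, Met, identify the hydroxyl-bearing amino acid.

Thr

Serine (S), threonine (T), and tyrosine (Y) each carry a hydroxyl group on the side chain.
Of the listed options, only Thr belongs to this group.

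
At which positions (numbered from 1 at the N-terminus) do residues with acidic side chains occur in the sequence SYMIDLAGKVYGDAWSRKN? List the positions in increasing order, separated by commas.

Only D (aspartate) and E (glutamate) carry a side-chain carboxylic acid.
Matching residues: D5, D13.

5, 13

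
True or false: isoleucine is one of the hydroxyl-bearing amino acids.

Serine (S), threonine (T), and tyrosine (Y) each carry a hydroxyl group on the side chain.
Isoleucine is not in this group.

False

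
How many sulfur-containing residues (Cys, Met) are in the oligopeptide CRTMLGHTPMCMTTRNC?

6

Matching residues: C1, M4, M10, C11, M12, C17.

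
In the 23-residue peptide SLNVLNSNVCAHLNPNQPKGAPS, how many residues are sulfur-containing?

1

Only Cys (C) and Met (M) have a sulfur atom in the side chain.
Matching residues: C10.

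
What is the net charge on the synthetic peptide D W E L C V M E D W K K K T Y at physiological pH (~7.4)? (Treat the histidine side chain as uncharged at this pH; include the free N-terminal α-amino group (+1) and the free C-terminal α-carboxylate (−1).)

Near pH 7.4, K and R contribute +1 each, D and E contribute −1 each, and every other side chain (His included, as stated) is uncharged.
Positive (K, R): K11, K12, K13 → +3.
Negative (D, E): D1, E3, E8, D9 → −4.
The N-terminus (+1) and C-terminus (−1) cancel.
Net charge = (+3) + (−4) = −1.

-1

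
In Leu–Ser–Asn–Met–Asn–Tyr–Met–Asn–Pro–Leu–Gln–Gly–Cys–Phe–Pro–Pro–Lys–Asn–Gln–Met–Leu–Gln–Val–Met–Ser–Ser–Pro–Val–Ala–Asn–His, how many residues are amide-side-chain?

8

Only N (asparagine) and Q (glutamine) carry a side-chain carboxamide.
Matching residues: Asn3, Asn5, Asn8, Gln11, Asn18, Gln19, Gln22, Asn30.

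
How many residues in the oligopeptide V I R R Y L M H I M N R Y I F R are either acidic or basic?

5

Acidic: D, E. Basic: H, K, R.
Acidic residues here: none (0).
Basic residues here: R3, R4, H8, R12, R16 (5).
The two groups share no amino acid, so total = 0 + 5 = 5.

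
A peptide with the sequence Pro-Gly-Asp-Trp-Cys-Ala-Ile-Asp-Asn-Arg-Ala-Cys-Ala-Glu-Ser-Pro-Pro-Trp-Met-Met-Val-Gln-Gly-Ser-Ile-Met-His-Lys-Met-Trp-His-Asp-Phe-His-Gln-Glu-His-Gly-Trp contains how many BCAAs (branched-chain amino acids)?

V, L, and I make up the branched-chain aliphatic group.
Matching residues: Ile7, Val21, Ile25.

3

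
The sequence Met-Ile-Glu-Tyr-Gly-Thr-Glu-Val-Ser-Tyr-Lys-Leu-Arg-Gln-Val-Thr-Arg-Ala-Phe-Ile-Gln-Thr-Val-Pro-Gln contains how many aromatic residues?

3

The aromatic amino acids are Phe (F, benzyl), Trp (W, indole), and Tyr (Y, phenol).
Matching residues: Tyr4, Tyr10, Phe19.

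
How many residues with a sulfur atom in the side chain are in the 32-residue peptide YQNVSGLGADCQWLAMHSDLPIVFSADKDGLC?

3

Only Cys (C) and Met (M) have a sulfur atom in the side chain.
Matching residues: C11, M16, C32.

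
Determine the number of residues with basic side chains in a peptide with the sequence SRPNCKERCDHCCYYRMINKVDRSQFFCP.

The basic amino acids are Lys (K), Arg (R), and His (H).
Matching residues: R2, K6, R8, H11, R16, K20, R23.

7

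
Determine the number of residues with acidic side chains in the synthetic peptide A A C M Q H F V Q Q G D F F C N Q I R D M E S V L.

Aspartate (D) and glutamate (E) have carboxylic-acid side chains and are the acidic amino acids.
Matching residues: D12, D20, E22.

3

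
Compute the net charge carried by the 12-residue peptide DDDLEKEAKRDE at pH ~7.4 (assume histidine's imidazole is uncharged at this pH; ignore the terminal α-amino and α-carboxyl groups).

-4

The side chains ionized at physiological pH are Lys/Arg (+1) and Asp/Glu (−1); with His treated as neutral, nothing else contributes.
Positive (K, R): K6, K9, R10 → +3.
Negative (D, E): D1, D2, D3, E5, E7, D11, E12 → −7.
Net charge = (+3) + (−7) = −4.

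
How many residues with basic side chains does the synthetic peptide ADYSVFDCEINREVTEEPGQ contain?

1

Lysine (K), arginine (R), and histidine (H) have basic, nitrogen-containing side chains.
Matching residues: R12.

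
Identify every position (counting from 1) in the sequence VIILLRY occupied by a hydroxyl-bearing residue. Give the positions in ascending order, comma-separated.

7

The –OH-bearing residues are Ser, Thr (aliphatic alcohols), and Tyr (phenol).
Matching residues: Y7.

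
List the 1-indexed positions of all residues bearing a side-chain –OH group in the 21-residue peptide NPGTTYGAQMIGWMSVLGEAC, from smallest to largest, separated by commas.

The –OH-bearing residues are Ser, Thr (aliphatic alcohols), and Tyr (phenol).
Matching residues: T4, T5, Y6, S15.

4, 5, 6, 15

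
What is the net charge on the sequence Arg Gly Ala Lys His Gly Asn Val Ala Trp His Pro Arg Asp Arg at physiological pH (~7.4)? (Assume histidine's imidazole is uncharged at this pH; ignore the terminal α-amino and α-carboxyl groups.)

The side chains ionized at physiological pH are Lys/Arg (+1) and Asp/Glu (−1); with His treated as neutral, nothing else contributes.
Positive (K, R): Arg1, Lys4, Arg13, Arg15 → +4.
Negative (D, E): Asp14 → −1.
Net charge = (+4) + (−1) = +3.

+3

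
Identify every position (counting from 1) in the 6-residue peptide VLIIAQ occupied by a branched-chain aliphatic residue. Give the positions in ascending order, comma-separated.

Valine (V), leucine (L), and isoleucine (I) are the branched-chain amino acids.
Matching residues: V1, L2, I3, I4.

1, 2, 3, 4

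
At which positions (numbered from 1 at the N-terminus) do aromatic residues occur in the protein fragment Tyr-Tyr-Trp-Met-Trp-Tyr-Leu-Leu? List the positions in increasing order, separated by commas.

F, W, and Y each carry an aromatic ring on the side chain.
Matching residues: Tyr1, Tyr2, Trp3, Trp5, Tyr6.

1, 2, 3, 5, 6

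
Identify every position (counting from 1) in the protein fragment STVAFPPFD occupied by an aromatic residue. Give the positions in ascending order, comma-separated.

5, 8

The aromatic amino acids are Phe (F, benzyl), Trp (W, indole), and Tyr (Y, phenol).
Matching residues: F5, F8.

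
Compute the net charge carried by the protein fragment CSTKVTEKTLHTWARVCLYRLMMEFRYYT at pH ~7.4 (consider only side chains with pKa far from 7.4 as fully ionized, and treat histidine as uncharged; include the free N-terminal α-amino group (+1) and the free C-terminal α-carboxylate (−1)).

+3

At pH ~7.4 the Lys and Arg side chains are protonated (+1), the Asp and Glu side chains are deprotonated (−1), and with His taken as neutral all other side chains carry no charge.
Positive (K, R): K4, K8, R15, R20, R26 → +5.
Negative (D, E): E7, E24 → −2.
The N-terminus (+1) and C-terminus (−1) cancel.
Net charge = (+5) + (−2) = +3.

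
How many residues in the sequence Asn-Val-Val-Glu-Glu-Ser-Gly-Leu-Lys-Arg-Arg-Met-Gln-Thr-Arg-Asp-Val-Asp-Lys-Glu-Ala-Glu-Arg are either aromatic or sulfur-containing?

1

Aromatic: F, W, Y. Sulfur-containing: C, M.
Aromatic residues here: none (0).
Sulfur-containing residues here: Met12 (1).
The two groups share no amino acid, so total = 0 + 1 = 1.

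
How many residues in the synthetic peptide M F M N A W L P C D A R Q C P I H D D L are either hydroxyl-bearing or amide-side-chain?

2

Hydroxyl-bearing: S, T, Y. Amide-side-chain: N, Q.
Hydroxyl-bearing residues here: none (0).
Amide-side-chain residues here: N4, Q13 (2).
The two groups share no amino acid, so total = 0 + 2 = 2.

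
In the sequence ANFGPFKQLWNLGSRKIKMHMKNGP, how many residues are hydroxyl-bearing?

Serine (S), threonine (T), and tyrosine (Y) each carry a hydroxyl group on the side chain.
Matching residues: S14.

1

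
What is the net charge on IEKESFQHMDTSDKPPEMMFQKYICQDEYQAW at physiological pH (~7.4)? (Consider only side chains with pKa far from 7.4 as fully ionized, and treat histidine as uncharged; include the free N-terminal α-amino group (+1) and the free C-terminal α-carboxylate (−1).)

At pH ~7.4 the Lys and Arg side chains are protonated (+1), the Asp and Glu side chains are deprotonated (−1), and with His taken as neutral all other side chains carry no charge.
Positive (K, R): K3, K14, K22 → +3.
Negative (D, E): E2, E4, D10, D13, E17, D27, E28 → −7.
The N-terminus (+1) and C-terminus (−1) cancel.
Net charge = (+3) + (−7) = −4.

-4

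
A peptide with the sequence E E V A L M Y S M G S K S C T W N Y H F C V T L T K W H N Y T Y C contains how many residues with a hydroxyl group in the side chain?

11

The –OH-bearing residues are Ser, Thr (aliphatic alcohols), and Tyr (phenol).
Matching residues: Y7, S8, S11, S13, T15, Y18, T23, T25, Y30, T31, Y32.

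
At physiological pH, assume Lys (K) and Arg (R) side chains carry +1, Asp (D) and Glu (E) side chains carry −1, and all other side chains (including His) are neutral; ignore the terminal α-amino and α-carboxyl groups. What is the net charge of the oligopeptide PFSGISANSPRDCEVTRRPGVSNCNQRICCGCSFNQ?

+2

Positive (K, R): R11, R17, R18, R27 → +4.
Negative (D, E): D12, E14 → −2.
Net charge = (+4) + (−2) = +2.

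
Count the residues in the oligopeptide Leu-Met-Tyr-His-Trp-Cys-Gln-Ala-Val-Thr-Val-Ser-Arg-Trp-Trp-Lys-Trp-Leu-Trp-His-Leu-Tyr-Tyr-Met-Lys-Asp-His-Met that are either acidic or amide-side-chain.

2

Acidic: D, E. Amide-side-chain: N, Q.
Acidic residues here: Asp26 (1).
Amide-side-chain residues here: Gln7 (1).
The two groups share no amino acid, so total = 1 + 1 = 2.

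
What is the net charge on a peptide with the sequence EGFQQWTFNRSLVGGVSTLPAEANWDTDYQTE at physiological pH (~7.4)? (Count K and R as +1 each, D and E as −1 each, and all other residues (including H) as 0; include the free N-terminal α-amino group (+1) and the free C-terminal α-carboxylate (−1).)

-4

Positive (K, R): R10 → +1.
Negative (D, E): E1, E22, D26, D28, E32 → −5.
The N-terminus (+1) and C-terminus (−1) cancel.
Net charge = (+1) + (−5) = −4.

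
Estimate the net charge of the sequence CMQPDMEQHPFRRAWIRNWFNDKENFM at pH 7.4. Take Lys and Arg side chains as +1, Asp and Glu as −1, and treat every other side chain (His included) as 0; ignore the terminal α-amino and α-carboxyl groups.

Positive (K, R): R12, R13, R17, K23 → +4.
Negative (D, E): D5, E7, D22, E24 → −4.
Net charge = (+4) + (−4) = 0.

0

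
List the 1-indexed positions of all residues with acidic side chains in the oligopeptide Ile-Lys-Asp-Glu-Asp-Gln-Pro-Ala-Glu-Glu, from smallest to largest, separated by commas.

3, 4, 5, 9, 10

Only D (aspartate) and E (glutamate) carry a side-chain carboxylic acid.
Matching residues: Asp3, Glu4, Asp5, Glu9, Glu10.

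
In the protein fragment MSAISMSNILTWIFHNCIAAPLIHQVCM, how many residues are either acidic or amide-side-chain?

Acidic: D, E. Amide-side-chain: N, Q.
Acidic residues here: none (0).
Amide-side-chain residues here: N8, N16, Q25 (3).
The two groups share no amino acid, so total = 0 + 3 = 3.

3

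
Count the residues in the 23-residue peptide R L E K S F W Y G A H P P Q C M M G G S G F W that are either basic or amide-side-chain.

Basic: H, K, R. Amide-side-chain: N, Q.
Basic residues here: R1, K4, H11 (3).
Amide-side-chain residues here: Q14 (1).
The two groups share no amino acid, so total = 3 + 1 = 4.

4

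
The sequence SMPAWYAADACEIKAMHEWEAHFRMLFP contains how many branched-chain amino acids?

V, L, and I make up the branched-chain aliphatic group.
Matching residues: I13, L26.

2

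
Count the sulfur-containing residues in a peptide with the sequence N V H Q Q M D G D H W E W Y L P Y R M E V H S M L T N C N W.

4

Cysteine (C, thiol) and methionine (M, thioether) are the two sulfur-containing amino acids.
Matching residues: M6, M19, M24, C28.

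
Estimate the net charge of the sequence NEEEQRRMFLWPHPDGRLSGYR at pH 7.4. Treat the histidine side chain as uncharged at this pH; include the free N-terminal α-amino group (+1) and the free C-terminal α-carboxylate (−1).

At pH ~7.4 the Lys and Arg side chains are protonated (+1), the Asp and Glu side chains are deprotonated (−1), and with His taken as neutral all other side chains carry no charge.
Positive (K, R): R6, R7, R17, R22 → +4.
Negative (D, E): E2, E3, E4, D15 → −4.
The N-terminus (+1) and C-terminus (−1) cancel.
Net charge = (+4) + (−4) = 0.

0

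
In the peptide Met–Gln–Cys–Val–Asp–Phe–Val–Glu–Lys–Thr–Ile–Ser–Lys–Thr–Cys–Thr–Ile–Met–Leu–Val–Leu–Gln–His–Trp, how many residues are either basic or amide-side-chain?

Basic: H, K, R. Amide-side-chain: N, Q.
Basic residues here: Lys9, Lys13, His23 (3).
Amide-side-chain residues here: Gln2, Gln22 (2).
The two groups share no amino acid, so total = 3 + 2 = 5.

5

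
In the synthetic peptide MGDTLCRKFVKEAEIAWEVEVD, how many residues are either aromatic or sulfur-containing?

4

Aromatic: F, W, Y. Sulfur-containing: C, M.
Aromatic residues here: F9, W17 (2).
Sulfur-containing residues here: M1, C6 (2).
The two groups share no amino acid, so total = 2 + 2 = 4.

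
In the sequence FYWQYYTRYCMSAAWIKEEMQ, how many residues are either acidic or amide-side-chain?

Acidic: D, E. Amide-side-chain: N, Q.
Acidic residues here: E18, E19 (2).
Amide-side-chain residues here: Q4, Q21 (2).
The two groups share no amino acid, so total = 2 + 2 = 4.

4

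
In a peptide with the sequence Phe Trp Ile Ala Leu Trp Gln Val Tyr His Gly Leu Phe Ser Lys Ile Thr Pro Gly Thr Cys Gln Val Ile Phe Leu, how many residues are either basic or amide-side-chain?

Basic: H, K, R. Amide-side-chain: N, Q.
Basic residues here: His10, Lys15 (2).
Amide-side-chain residues here: Gln7, Gln22 (2).
The two groups share no amino acid, so total = 2 + 2 = 4.

4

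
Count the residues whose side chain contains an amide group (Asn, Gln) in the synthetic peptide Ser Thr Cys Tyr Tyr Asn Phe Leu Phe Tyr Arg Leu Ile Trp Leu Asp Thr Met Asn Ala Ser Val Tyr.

Matching residues: Asn6, Asn19.

2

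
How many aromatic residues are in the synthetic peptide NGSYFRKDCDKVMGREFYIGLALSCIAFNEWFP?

7

F, W, and Y each carry an aromatic ring on the side chain.
Matching residues: Y4, F5, F17, Y18, F28, W31, F32.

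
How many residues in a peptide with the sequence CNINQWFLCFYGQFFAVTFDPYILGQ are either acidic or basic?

1

Acidic: D, E. Basic: H, K, R.
Acidic residues here: D20 (1).
Basic residues here: none (0).
The two groups share no amino acid, so total = 1 + 0 = 1.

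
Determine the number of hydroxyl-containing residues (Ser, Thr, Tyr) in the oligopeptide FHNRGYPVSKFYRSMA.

Matching residues: Y6, S9, Y12, S14.

4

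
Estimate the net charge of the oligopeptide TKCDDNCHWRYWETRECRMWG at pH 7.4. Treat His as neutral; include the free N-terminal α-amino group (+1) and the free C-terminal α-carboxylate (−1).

0

The side chains ionized at physiological pH are Lys/Arg (+1) and Asp/Glu (−1); with His treated as neutral, nothing else contributes.
Positive (K, R): K2, R10, R15, R18 → +4.
Negative (D, E): D4, D5, E13, E16 → −4.
The N-terminus (+1) and C-terminus (−1) cancel.
Net charge = (+4) + (−4) = 0.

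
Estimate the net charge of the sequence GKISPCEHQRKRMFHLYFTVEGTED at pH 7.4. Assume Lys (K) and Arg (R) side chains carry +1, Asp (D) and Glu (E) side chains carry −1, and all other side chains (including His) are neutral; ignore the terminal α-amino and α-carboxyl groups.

0

Positive (K, R): K2, R10, K11, R12 → +4.
Negative (D, E): E7, E21, E24, D25 → −4.
Net charge = (+4) + (−4) = 0.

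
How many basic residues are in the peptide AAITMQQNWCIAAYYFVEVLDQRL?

1

The basic amino acids are Lys (K), Arg (R), and His (H).
Matching residues: R23.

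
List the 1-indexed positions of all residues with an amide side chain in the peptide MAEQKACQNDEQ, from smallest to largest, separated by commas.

4, 8, 9, 12

The amide-side-chain residues are Asn (N) and Gln (Q).
Matching residues: Q4, Q8, N9, Q12.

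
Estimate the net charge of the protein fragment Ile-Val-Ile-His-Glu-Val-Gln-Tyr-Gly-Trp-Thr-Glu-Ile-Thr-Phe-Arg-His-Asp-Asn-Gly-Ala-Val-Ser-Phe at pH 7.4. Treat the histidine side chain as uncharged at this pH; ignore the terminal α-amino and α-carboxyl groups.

-2

Near pH 7.4, K and R contribute +1 each, D and E contribute −1 each, and every other side chain (His included, as stated) is uncharged.
Positive (K, R): Arg16 → +1.
Negative (D, E): Glu5, Glu12, Asp18 → −3.
Net charge = (+1) + (−3) = −2.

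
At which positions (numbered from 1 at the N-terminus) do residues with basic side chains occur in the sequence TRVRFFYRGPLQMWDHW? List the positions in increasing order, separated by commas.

2, 4, 8, 16

The basic amino acids are Lys (K), Arg (R), and His (H).
Matching residues: R2, R4, R8, H16.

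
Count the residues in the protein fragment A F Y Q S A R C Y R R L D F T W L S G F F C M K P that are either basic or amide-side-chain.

5

Basic: H, K, R. Amide-side-chain: N, Q.
Basic residues here: R7, R10, R11, K24 (4).
Amide-side-chain residues here: Q4 (1).
The two groups share no amino acid, so total = 4 + 1 = 5.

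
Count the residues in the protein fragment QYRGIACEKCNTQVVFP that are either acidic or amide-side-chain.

Acidic: D, E. Amide-side-chain: N, Q.
Acidic residues here: E8 (1).
Amide-side-chain residues here: Q1, N11, Q13 (3).
The two groups share no amino acid, so total = 1 + 3 = 4.

4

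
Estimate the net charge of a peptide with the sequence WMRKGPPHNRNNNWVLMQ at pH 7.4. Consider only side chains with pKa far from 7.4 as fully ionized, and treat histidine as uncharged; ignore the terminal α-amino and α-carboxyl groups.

+3

The side chains ionized at physiological pH are Lys/Arg (+1) and Asp/Glu (−1); with His treated as neutral, nothing else contributes.
Positive (K, R): R3, K4, R10 → +3.
Negative (D, E): none → −0.
Net charge = (+3) + (−0) = +3.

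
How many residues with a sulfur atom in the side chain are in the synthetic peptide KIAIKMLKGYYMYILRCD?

3

The sulfur-bearing residues are cysteine (–SH) and methionine (–S–CH₃).
Matching residues: M6, M12, C17.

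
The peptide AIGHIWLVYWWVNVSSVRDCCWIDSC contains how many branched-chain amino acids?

The BCAAs are Val, Leu, and Ile — aliphatic side chains with a branch point.
Matching residues: I2, I5, L7, V8, V12, V14, V17, I23.

8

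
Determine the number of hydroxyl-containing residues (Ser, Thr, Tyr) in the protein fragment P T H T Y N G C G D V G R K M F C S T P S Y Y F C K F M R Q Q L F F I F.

8

Matching residues: T2, T4, Y5, S18, T19, S21, Y22, Y23.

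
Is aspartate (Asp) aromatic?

No

Phenylalanine (F), tryptophan (W), and tyrosine (Y) have aromatic ring side chains.
Aspartate is not in this group.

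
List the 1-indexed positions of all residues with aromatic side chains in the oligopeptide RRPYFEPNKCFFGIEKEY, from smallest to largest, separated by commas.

F, W, and Y each carry an aromatic ring on the side chain.
Matching residues: Y4, F5, F11, F12, Y18.

4, 5, 11, 12, 18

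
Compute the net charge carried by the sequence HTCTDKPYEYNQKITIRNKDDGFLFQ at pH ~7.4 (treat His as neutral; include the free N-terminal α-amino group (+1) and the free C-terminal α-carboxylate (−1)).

0

Near pH 7.4, K and R contribute +1 each, D and E contribute −1 each, and every other side chain (His included, as stated) is uncharged.
Positive (K, R): K6, K13, R17, K19 → +4.
Negative (D, E): D5, E9, D20, D21 → −4.
The N-terminus (+1) and C-terminus (−1) cancel.
Net charge = (+4) + (−4) = 0.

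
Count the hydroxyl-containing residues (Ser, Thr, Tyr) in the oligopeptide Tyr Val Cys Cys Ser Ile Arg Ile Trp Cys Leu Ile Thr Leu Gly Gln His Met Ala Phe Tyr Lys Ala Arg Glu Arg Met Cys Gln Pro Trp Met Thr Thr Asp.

Matching residues: Tyr1, Ser5, Thr13, Tyr21, Thr33, Thr34.

6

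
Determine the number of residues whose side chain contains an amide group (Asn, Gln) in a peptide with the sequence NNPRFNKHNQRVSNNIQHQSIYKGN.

10

Matching residues: N1, N2, N6, N9, Q10, N14, N15, Q17, Q19, N25.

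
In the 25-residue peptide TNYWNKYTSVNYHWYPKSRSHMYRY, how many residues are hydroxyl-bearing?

11

Serine (S), threonine (T), and tyrosine (Y) each carry a hydroxyl group on the side chain.
Matching residues: T1, Y3, Y7, T8, S9, Y12, Y15, S18, S20, Y23, Y25.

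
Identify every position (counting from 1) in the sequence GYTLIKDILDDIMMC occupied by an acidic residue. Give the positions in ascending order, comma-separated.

7, 10, 11

Aspartate (D) and glutamate (E) have carboxylic-acid side chains and are the acidic amino acids.
Matching residues: D7, D10, D11.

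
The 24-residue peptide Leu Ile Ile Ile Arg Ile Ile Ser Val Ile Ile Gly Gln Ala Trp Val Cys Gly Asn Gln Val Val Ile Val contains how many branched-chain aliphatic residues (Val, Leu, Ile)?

14

Matching residues: Leu1, Ile2, Ile3, Ile4, Ile6, Ile7, Val9, Ile10, Ile11, Val16, Val21, Val22, Ile23, Val24.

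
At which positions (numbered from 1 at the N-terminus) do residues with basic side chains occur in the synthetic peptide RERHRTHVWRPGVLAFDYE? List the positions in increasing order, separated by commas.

K, R, and H are the three residues with basic side chains (ε-amine, guanidinium, and imidazole respectively).
Matching residues: R1, R3, H4, R5, H7, R10.

1, 3, 4, 5, 7, 10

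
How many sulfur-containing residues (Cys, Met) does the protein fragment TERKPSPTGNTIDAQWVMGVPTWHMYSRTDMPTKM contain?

4

Matching residues: M18, M25, M31, M35.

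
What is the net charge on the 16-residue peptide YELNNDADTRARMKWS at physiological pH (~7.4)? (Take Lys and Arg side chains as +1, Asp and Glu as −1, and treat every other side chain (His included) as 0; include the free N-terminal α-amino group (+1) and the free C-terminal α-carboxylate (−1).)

0

Positive (K, R): R10, R12, K14 → +3.
Negative (D, E): E2, D6, D8 → −3.
The N-terminus (+1) and C-terminus (−1) cancel.
Net charge = (+3) + (−3) = 0.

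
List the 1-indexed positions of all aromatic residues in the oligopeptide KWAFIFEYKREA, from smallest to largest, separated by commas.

2, 4, 6, 8

F, W, and Y each carry an aromatic ring on the side chain.
Matching residues: W2, F4, F6, Y8.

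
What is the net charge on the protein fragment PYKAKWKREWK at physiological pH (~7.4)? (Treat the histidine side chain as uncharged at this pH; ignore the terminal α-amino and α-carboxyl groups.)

Near pH 7.4, K and R contribute +1 each, D and E contribute −1 each, and every other side chain (His included, as stated) is uncharged.
Positive (K, R): K3, K5, K7, R8, K11 → +5.
Negative (D, E): E9 → −1.
Net charge = (+5) + (−1) = +4.

+4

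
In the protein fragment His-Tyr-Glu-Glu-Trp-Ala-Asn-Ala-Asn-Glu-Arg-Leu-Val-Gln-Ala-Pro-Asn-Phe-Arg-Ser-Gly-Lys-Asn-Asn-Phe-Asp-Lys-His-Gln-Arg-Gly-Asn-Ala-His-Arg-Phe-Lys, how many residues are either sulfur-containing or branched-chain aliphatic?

2

Sulfur-containing: C, M. Branched-chain aliphatic: I, L, V.
Sulfur-containing residues here: none (0).
Branched-chain aliphatic residues here: Leu12, Val13 (2).
The two groups share no amino acid, so total = 0 + 2 = 2.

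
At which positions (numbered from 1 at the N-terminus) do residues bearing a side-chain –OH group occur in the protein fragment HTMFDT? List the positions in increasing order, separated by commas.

Serine (S), threonine (T), and tyrosine (Y) each carry a hydroxyl group on the side chain.
Matching residues: T2, T6.

2, 6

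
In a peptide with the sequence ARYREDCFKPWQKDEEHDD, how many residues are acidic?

Only D (aspartate) and E (glutamate) carry a side-chain carboxylic acid.
Matching residues: E5, D6, D14, E15, E16, D18, D19.

7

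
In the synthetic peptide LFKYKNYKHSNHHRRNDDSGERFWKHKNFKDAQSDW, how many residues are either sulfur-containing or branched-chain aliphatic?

Sulfur-containing: C, M. Branched-chain aliphatic: I, L, V.
Sulfur-containing residues here: none (0).
Branched-chain aliphatic residues here: L1 (1).
The two groups share no amino acid, so total = 0 + 1 = 1.

1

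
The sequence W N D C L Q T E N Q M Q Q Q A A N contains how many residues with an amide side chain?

The amide-side-chain residues are Asn (N) and Gln (Q).
Matching residues: N2, Q6, N9, Q10, Q12, Q13, Q14, N17.

8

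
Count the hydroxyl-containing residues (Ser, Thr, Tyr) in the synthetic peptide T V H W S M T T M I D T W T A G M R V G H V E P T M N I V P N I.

Matching residues: T1, S5, T7, T8, T12, T14, T25.

7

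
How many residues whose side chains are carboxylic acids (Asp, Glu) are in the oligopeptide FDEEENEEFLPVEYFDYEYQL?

Matching residues: D2, E3, E4, E5, E7, E8, E13, D16, E18.

9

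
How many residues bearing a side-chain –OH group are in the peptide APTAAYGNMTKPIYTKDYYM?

7

S, T, and Y are the three residues with a side-chain hydroxyl.
Matching residues: T3, Y6, T10, Y14, T15, Y18, Y19.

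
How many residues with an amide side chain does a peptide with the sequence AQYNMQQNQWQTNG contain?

8

The amide-side-chain residues are Asn (N) and Gln (Q).
Matching residues: Q2, N4, Q6, Q7, N8, Q9, Q11, N13.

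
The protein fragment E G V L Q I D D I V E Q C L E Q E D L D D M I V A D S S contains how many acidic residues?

10

Only D (aspartate) and E (glutamate) carry a side-chain carboxylic acid.
Matching residues: E1, D7, D8, E11, E15, E17, D18, D20, D21, D26.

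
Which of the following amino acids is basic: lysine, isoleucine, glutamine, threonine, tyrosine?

lysine

K, R, and H are the three residues with basic side chains (ε-amine, guanidinium, and imidazole respectively).
Of the listed options, only lysine belongs to this group.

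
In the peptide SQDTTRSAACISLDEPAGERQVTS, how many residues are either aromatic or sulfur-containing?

Aromatic: F, W, Y. Sulfur-containing: C, M.
Aromatic residues here: none (0).
Sulfur-containing residues here: C10 (1).
The two groups share no amino acid, so total = 0 + 1 = 1.

1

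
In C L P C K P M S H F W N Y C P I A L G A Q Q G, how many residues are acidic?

The acidic residues are Asp (D) and Glu (E), whose side chains end in a carboxylate group.
None of the 23 residues belong to this group.

0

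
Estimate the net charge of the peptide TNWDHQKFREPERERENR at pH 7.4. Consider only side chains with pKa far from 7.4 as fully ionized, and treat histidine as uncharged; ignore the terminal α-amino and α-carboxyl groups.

Near pH 7.4, K and R contribute +1 each, D and E contribute −1 each, and every other side chain (His included, as stated) is uncharged.
Positive (K, R): K7, R9, R13, R15, R18 → +5.
Negative (D, E): D4, E10, E12, E14, E16 → −5.
Net charge = (+5) + (−5) = 0.

0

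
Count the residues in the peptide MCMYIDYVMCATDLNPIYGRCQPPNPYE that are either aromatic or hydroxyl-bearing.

5

Aromatic: F, W, Y. Hydroxyl-bearing: S, T, Y.
Aromatic residues here: Y4, Y7, Y18, Y27 (4).
Hydroxyl-bearing residues here: Y4, Y7, T12, Y18, Y27 (5).
Y is in both groups, so the 4 Y residues must not be double-counted.
Total = 4 + 5 − 4 = 5.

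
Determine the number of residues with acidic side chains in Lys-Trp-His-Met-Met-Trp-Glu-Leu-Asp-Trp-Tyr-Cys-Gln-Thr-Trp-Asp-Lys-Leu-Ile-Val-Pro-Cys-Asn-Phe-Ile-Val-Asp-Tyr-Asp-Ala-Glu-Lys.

The acidic residues are Asp (D) and Glu (E), whose side chains end in a carboxylate group.
Matching residues: Glu7, Asp9, Asp16, Asp27, Asp29, Glu31.

6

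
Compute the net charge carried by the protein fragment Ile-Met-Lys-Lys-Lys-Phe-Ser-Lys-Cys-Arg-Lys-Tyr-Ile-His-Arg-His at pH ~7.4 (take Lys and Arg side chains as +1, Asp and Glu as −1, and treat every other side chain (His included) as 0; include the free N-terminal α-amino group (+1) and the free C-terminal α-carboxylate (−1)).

Positive (K, R): Lys3, Lys4, Lys5, Lys8, Arg10, Lys11, Arg15 → +7.
Negative (D, E): none → −0.
The N-terminus (+1) and C-terminus (−1) cancel.
Net charge = (+7) + (−0) = +7.

+7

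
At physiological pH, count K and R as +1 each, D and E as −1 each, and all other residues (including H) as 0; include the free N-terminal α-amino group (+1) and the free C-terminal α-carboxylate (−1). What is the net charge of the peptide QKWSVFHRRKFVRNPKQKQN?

+7

Positive (K, R): K2, R8, R9, K10, R13, K16, K18 → +7.
Negative (D, E): none → −0.
The N-terminus (+1) and C-terminus (−1) cancel.
Net charge = (+7) + (−0) = +7.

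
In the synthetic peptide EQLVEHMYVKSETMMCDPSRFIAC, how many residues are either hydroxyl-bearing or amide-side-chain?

Hydroxyl-bearing: S, T, Y. Amide-side-chain: N, Q.
Hydroxyl-bearing residues here: Y8, S11, T13, S19 (4).
Amide-side-chain residues here: Q2 (1).
The two groups share no amino acid, so total = 4 + 1 = 5.

5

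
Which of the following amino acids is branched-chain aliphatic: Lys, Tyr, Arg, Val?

The BCAAs are Val, Leu, and Ile — aliphatic side chains with a branch point.
Of the listed options, only Val belongs to this group.

Val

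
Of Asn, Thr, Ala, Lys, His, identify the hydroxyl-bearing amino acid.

S, T, and Y are the three residues with a side-chain hydroxyl.
Of the listed options, only Thr belongs to this group.

Thr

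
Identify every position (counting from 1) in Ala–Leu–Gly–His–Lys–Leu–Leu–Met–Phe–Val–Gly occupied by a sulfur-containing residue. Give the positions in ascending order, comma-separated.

Only Cys (C) and Met (M) have a sulfur atom in the side chain.
Matching residues: Met8.

8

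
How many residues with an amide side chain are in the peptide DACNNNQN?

5

The amide-side-chain residues are Asn (N) and Gln (Q).
Matching residues: N4, N5, N6, Q7, N8.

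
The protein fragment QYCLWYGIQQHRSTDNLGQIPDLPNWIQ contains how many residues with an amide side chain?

Asparagine (N) and glutamine (Q) have uncharged amide side chains.
Matching residues: Q1, Q9, Q10, N16, Q19, N25, Q28.

7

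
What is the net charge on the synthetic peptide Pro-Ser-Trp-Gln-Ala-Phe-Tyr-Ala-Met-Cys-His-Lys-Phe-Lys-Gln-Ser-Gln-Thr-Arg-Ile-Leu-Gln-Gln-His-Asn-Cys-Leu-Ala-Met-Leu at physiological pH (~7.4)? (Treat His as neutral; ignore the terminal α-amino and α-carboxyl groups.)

The side chains ionized at physiological pH are Lys/Arg (+1) and Asp/Glu (−1); with His treated as neutral, nothing else contributes.
Positive (K, R): Lys12, Lys14, Arg19 → +3.
Negative (D, E): none → −0.
Net charge = (+3) + (−0) = +3.

+3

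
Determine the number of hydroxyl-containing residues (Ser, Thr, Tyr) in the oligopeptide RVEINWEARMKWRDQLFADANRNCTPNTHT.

Matching residues: T25, T28, T30.

3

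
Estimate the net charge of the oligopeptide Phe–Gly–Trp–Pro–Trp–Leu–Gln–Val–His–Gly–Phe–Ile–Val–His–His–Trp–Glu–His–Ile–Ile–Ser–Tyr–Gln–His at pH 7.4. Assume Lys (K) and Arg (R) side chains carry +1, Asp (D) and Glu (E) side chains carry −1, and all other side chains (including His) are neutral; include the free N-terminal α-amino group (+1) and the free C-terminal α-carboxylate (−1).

-1

Positive (K, R): none → +0.
Negative (D, E): Glu17 → −1.
The N-terminus (+1) and C-terminus (−1) cancel.
Net charge = (+0) + (−1) = −1.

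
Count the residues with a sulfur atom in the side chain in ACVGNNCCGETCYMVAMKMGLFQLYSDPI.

Cysteine (C, thiol) and methionine (M, thioether) are the two sulfur-containing amino acids.
Matching residues: C2, C7, C8, C12, M14, M17, M19.

7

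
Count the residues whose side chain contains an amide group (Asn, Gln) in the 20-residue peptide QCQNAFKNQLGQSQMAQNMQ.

10

Matching residues: Q1, Q3, N4, N8, Q9, Q12, Q14, Q17, N18, Q20.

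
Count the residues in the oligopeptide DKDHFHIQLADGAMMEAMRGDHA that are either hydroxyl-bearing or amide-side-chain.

Hydroxyl-bearing: S, T, Y. Amide-side-chain: N, Q.
Hydroxyl-bearing residues here: none (0).
Amide-side-chain residues here: Q8 (1).
The two groups share no amino acid, so total = 0 + 1 = 1.

1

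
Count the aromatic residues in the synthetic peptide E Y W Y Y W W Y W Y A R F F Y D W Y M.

F, W, and Y each carry an aromatic ring on the side chain.
Matching residues: Y2, W3, Y4, Y5, W6, W7, Y8, W9, Y10, F13, F14, Y15, W17, Y18.

14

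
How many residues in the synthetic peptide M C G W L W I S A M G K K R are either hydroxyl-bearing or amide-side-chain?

Hydroxyl-bearing: S, T, Y. Amide-side-chain: N, Q.
Hydroxyl-bearing residues here: S8 (1).
Amide-side-chain residues here: none (0).
The two groups share no amino acid, so total = 1 + 0 = 1.

1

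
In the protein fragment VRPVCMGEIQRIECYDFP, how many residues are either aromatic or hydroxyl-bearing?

Aromatic: F, W, Y. Hydroxyl-bearing: S, T, Y.
Aromatic residues here: Y15, F17 (2).
Hydroxyl-bearing residues here: Y15 (1).
Y is in both groups, so the 1 Y residue must not be double-counted.
Total = 2 + 1 − 1 = 2.

2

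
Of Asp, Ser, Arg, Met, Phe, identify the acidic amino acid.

Aspartate (D) and glutamate (E) have carboxylic-acid side chains and are the acidic amino acids.
Of the listed options, only Asp belongs to this group.

Asp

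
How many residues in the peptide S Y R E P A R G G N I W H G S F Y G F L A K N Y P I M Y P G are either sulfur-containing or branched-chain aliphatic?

Sulfur-containing: C, M. Branched-chain aliphatic: I, L, V.
Sulfur-containing residues here: M27 (1).
Branched-chain aliphatic residues here: I11, L20, I26 (3).
The two groups share no amino acid, so total = 1 + 3 = 4.

4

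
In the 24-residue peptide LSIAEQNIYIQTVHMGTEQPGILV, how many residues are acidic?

2

Aspartate (D) and glutamate (E) have carboxylic-acid side chains and are the acidic amino acids.
Matching residues: E5, E18.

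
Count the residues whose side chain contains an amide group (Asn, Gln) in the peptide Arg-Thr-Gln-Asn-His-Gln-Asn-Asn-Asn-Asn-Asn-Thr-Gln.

9

Matching residues: Gln3, Asn4, Gln6, Asn7, Asn8, Asn9, Asn10, Asn11, Gln13.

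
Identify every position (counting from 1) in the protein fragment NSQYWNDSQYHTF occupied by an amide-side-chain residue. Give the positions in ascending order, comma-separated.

The amide-side-chain residues are Asn (N) and Gln (Q).
Matching residues: N1, Q3, N6, Q9.

1, 3, 6, 9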